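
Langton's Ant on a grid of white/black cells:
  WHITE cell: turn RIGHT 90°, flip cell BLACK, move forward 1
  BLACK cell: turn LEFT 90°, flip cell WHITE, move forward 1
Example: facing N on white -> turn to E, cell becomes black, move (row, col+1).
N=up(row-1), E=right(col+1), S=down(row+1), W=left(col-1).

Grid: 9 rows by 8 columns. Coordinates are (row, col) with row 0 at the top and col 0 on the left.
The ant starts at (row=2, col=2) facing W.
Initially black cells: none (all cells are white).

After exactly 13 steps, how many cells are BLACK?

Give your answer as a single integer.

Step 1: on WHITE (2,2): turn R to N, flip to black, move to (1,2). |black|=1
Step 2: on WHITE (1,2): turn R to E, flip to black, move to (1,3). |black|=2
Step 3: on WHITE (1,3): turn R to S, flip to black, move to (2,3). |black|=3
Step 4: on WHITE (2,3): turn R to W, flip to black, move to (2,2). |black|=4
Step 5: on BLACK (2,2): turn L to S, flip to white, move to (3,2). |black|=3
Step 6: on WHITE (3,2): turn R to W, flip to black, move to (3,1). |black|=4
Step 7: on WHITE (3,1): turn R to N, flip to black, move to (2,1). |black|=5
Step 8: on WHITE (2,1): turn R to E, flip to black, move to (2,2). |black|=6
Step 9: on WHITE (2,2): turn R to S, flip to black, move to (3,2). |black|=7
Step 10: on BLACK (3,2): turn L to E, flip to white, move to (3,3). |black|=6
Step 11: on WHITE (3,3): turn R to S, flip to black, move to (4,3). |black|=7
Step 12: on WHITE (4,3): turn R to W, flip to black, move to (4,2). |black|=8
Step 13: on WHITE (4,2): turn R to N, flip to black, move to (3,2). |black|=9

Answer: 9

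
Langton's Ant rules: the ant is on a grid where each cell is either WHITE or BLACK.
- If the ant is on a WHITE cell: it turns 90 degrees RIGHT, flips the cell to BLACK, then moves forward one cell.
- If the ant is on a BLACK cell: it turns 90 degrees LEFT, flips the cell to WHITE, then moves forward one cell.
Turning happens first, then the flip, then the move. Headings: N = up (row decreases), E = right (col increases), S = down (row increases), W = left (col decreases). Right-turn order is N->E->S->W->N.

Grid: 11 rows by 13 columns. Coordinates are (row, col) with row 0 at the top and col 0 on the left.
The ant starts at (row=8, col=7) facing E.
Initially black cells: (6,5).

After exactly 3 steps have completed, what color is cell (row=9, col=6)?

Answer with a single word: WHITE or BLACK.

Step 1: on WHITE (8,7): turn R to S, flip to black, move to (9,7). |black|=2
Step 2: on WHITE (9,7): turn R to W, flip to black, move to (9,6). |black|=3
Step 3: on WHITE (9,6): turn R to N, flip to black, move to (8,6). |black|=4

Answer: BLACK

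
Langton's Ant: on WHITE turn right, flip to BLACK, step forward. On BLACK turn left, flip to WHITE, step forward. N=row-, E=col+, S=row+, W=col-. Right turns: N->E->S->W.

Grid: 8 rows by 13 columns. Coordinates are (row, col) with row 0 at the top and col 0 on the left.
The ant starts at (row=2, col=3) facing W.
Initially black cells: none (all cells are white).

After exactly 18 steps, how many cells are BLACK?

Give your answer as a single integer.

Step 1: on WHITE (2,3): turn R to N, flip to black, move to (1,3). |black|=1
Step 2: on WHITE (1,3): turn R to E, flip to black, move to (1,4). |black|=2
Step 3: on WHITE (1,4): turn R to S, flip to black, move to (2,4). |black|=3
Step 4: on WHITE (2,4): turn R to W, flip to black, move to (2,3). |black|=4
Step 5: on BLACK (2,3): turn L to S, flip to white, move to (3,3). |black|=3
Step 6: on WHITE (3,3): turn R to W, flip to black, move to (3,2). |black|=4
Step 7: on WHITE (3,2): turn R to N, flip to black, move to (2,2). |black|=5
Step 8: on WHITE (2,2): turn R to E, flip to black, move to (2,3). |black|=6
Step 9: on WHITE (2,3): turn R to S, flip to black, move to (3,3). |black|=7
Step 10: on BLACK (3,3): turn L to E, flip to white, move to (3,4). |black|=6
Step 11: on WHITE (3,4): turn R to S, flip to black, move to (4,4). |black|=7
Step 12: on WHITE (4,4): turn R to W, flip to black, move to (4,3). |black|=8
Step 13: on WHITE (4,3): turn R to N, flip to black, move to (3,3). |black|=9
Step 14: on WHITE (3,3): turn R to E, flip to black, move to (3,4). |black|=10
Step 15: on BLACK (3,4): turn L to N, flip to white, move to (2,4). |black|=9
Step 16: on BLACK (2,4): turn L to W, flip to white, move to (2,3). |black|=8
Step 17: on BLACK (2,3): turn L to S, flip to white, move to (3,3). |black|=7
Step 18: on BLACK (3,3): turn L to E, flip to white, move to (3,4). |black|=6

Answer: 6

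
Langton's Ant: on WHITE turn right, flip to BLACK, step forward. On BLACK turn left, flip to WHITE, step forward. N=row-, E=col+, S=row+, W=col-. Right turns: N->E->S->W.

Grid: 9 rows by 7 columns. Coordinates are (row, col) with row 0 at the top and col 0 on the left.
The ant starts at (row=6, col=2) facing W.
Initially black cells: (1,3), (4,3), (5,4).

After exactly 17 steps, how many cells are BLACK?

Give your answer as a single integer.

Step 1: on WHITE (6,2): turn R to N, flip to black, move to (5,2). |black|=4
Step 2: on WHITE (5,2): turn R to E, flip to black, move to (5,3). |black|=5
Step 3: on WHITE (5,3): turn R to S, flip to black, move to (6,3). |black|=6
Step 4: on WHITE (6,3): turn R to W, flip to black, move to (6,2). |black|=7
Step 5: on BLACK (6,2): turn L to S, flip to white, move to (7,2). |black|=6
Step 6: on WHITE (7,2): turn R to W, flip to black, move to (7,1). |black|=7
Step 7: on WHITE (7,1): turn R to N, flip to black, move to (6,1). |black|=8
Step 8: on WHITE (6,1): turn R to E, flip to black, move to (6,2). |black|=9
Step 9: on WHITE (6,2): turn R to S, flip to black, move to (7,2). |black|=10
Step 10: on BLACK (7,2): turn L to E, flip to white, move to (7,3). |black|=9
Step 11: on WHITE (7,3): turn R to S, flip to black, move to (8,3). |black|=10
Step 12: on WHITE (8,3): turn R to W, flip to black, move to (8,2). |black|=11
Step 13: on WHITE (8,2): turn R to N, flip to black, move to (7,2). |black|=12
Step 14: on WHITE (7,2): turn R to E, flip to black, move to (7,3). |black|=13
Step 15: on BLACK (7,3): turn L to N, flip to white, move to (6,3). |black|=12
Step 16: on BLACK (6,3): turn L to W, flip to white, move to (6,2). |black|=11
Step 17: on BLACK (6,2): turn L to S, flip to white, move to (7,2). |black|=10

Answer: 10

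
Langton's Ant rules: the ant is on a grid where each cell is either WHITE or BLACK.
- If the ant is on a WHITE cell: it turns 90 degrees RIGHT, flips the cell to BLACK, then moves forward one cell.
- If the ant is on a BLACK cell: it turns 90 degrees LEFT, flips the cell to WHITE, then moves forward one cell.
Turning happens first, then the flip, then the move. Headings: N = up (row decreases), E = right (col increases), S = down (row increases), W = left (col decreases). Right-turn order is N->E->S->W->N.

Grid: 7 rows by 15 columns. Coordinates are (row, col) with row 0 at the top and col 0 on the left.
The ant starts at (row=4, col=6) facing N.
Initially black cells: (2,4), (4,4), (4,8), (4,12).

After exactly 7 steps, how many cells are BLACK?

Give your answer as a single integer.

Step 1: on WHITE (4,6): turn R to E, flip to black, move to (4,7). |black|=5
Step 2: on WHITE (4,7): turn R to S, flip to black, move to (5,7). |black|=6
Step 3: on WHITE (5,7): turn R to W, flip to black, move to (5,6). |black|=7
Step 4: on WHITE (5,6): turn R to N, flip to black, move to (4,6). |black|=8
Step 5: on BLACK (4,6): turn L to W, flip to white, move to (4,5). |black|=7
Step 6: on WHITE (4,5): turn R to N, flip to black, move to (3,5). |black|=8
Step 7: on WHITE (3,5): turn R to E, flip to black, move to (3,6). |black|=9

Answer: 9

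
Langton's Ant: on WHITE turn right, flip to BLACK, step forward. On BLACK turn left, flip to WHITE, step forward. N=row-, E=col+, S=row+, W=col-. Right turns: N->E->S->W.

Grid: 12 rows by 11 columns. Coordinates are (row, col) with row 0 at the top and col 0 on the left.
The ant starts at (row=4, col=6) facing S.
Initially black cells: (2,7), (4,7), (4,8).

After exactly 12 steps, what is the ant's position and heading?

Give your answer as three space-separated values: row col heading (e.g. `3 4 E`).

Answer: 4 8 N

Derivation:
Step 1: on WHITE (4,6): turn R to W, flip to black, move to (4,5). |black|=4
Step 2: on WHITE (4,5): turn R to N, flip to black, move to (3,5). |black|=5
Step 3: on WHITE (3,5): turn R to E, flip to black, move to (3,6). |black|=6
Step 4: on WHITE (3,6): turn R to S, flip to black, move to (4,6). |black|=7
Step 5: on BLACK (4,6): turn L to E, flip to white, move to (4,7). |black|=6
Step 6: on BLACK (4,7): turn L to N, flip to white, move to (3,7). |black|=5
Step 7: on WHITE (3,7): turn R to E, flip to black, move to (3,8). |black|=6
Step 8: on WHITE (3,8): turn R to S, flip to black, move to (4,8). |black|=7
Step 9: on BLACK (4,8): turn L to E, flip to white, move to (4,9). |black|=6
Step 10: on WHITE (4,9): turn R to S, flip to black, move to (5,9). |black|=7
Step 11: on WHITE (5,9): turn R to W, flip to black, move to (5,8). |black|=8
Step 12: on WHITE (5,8): turn R to N, flip to black, move to (4,8). |black|=9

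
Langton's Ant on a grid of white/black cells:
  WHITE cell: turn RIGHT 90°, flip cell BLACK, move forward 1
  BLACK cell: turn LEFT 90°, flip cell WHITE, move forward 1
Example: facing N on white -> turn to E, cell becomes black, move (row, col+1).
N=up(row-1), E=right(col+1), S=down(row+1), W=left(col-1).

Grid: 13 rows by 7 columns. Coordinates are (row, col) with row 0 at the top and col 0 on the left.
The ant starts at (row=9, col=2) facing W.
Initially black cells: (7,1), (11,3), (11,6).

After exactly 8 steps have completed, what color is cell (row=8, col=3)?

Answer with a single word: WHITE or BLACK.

Answer: BLACK

Derivation:
Step 1: on WHITE (9,2): turn R to N, flip to black, move to (8,2). |black|=4
Step 2: on WHITE (8,2): turn R to E, flip to black, move to (8,3). |black|=5
Step 3: on WHITE (8,3): turn R to S, flip to black, move to (9,3). |black|=6
Step 4: on WHITE (9,3): turn R to W, flip to black, move to (9,2). |black|=7
Step 5: on BLACK (9,2): turn L to S, flip to white, move to (10,2). |black|=6
Step 6: on WHITE (10,2): turn R to W, flip to black, move to (10,1). |black|=7
Step 7: on WHITE (10,1): turn R to N, flip to black, move to (9,1). |black|=8
Step 8: on WHITE (9,1): turn R to E, flip to black, move to (9,2). |black|=9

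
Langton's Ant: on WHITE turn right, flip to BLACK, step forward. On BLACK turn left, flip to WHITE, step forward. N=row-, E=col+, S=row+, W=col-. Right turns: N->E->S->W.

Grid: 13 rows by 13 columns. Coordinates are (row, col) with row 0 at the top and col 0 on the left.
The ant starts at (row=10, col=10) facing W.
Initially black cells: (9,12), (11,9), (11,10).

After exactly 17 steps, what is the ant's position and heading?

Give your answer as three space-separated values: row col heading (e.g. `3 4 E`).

Step 1: on WHITE (10,10): turn R to N, flip to black, move to (9,10). |black|=4
Step 2: on WHITE (9,10): turn R to E, flip to black, move to (9,11). |black|=5
Step 3: on WHITE (9,11): turn R to S, flip to black, move to (10,11). |black|=6
Step 4: on WHITE (10,11): turn R to W, flip to black, move to (10,10). |black|=7
Step 5: on BLACK (10,10): turn L to S, flip to white, move to (11,10). |black|=6
Step 6: on BLACK (11,10): turn L to E, flip to white, move to (11,11). |black|=5
Step 7: on WHITE (11,11): turn R to S, flip to black, move to (12,11). |black|=6
Step 8: on WHITE (12,11): turn R to W, flip to black, move to (12,10). |black|=7
Step 9: on WHITE (12,10): turn R to N, flip to black, move to (11,10). |black|=8
Step 10: on WHITE (11,10): turn R to E, flip to black, move to (11,11). |black|=9
Step 11: on BLACK (11,11): turn L to N, flip to white, move to (10,11). |black|=8
Step 12: on BLACK (10,11): turn L to W, flip to white, move to (10,10). |black|=7
Step 13: on WHITE (10,10): turn R to N, flip to black, move to (9,10). |black|=8
Step 14: on BLACK (9,10): turn L to W, flip to white, move to (9,9). |black|=7
Step 15: on WHITE (9,9): turn R to N, flip to black, move to (8,9). |black|=8
Step 16: on WHITE (8,9): turn R to E, flip to black, move to (8,10). |black|=9
Step 17: on WHITE (8,10): turn R to S, flip to black, move to (9,10). |black|=10

Answer: 9 10 S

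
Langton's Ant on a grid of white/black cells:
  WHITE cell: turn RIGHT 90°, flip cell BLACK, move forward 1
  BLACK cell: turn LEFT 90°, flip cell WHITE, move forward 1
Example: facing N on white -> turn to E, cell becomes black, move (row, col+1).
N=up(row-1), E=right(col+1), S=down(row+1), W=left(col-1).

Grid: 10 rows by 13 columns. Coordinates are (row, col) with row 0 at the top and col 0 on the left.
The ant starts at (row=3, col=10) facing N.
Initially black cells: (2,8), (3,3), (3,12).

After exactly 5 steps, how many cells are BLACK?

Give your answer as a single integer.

Step 1: on WHITE (3,10): turn R to E, flip to black, move to (3,11). |black|=4
Step 2: on WHITE (3,11): turn R to S, flip to black, move to (4,11). |black|=5
Step 3: on WHITE (4,11): turn R to W, flip to black, move to (4,10). |black|=6
Step 4: on WHITE (4,10): turn R to N, flip to black, move to (3,10). |black|=7
Step 5: on BLACK (3,10): turn L to W, flip to white, move to (3,9). |black|=6

Answer: 6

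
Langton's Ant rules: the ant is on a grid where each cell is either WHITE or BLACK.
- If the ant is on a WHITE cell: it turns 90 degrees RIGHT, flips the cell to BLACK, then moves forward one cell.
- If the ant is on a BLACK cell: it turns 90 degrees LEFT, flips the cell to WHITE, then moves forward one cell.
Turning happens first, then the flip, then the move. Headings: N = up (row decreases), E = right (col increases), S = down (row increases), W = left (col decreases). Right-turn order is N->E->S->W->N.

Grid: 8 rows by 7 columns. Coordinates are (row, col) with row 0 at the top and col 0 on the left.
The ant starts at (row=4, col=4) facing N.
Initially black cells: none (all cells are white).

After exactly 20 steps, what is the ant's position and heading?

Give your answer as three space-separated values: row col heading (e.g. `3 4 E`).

Step 1: on WHITE (4,4): turn R to E, flip to black, move to (4,5). |black|=1
Step 2: on WHITE (4,5): turn R to S, flip to black, move to (5,5). |black|=2
Step 3: on WHITE (5,5): turn R to W, flip to black, move to (5,4). |black|=3
Step 4: on WHITE (5,4): turn R to N, flip to black, move to (4,4). |black|=4
Step 5: on BLACK (4,4): turn L to W, flip to white, move to (4,3). |black|=3
Step 6: on WHITE (4,3): turn R to N, flip to black, move to (3,3). |black|=4
Step 7: on WHITE (3,3): turn R to E, flip to black, move to (3,4). |black|=5
Step 8: on WHITE (3,4): turn R to S, flip to black, move to (4,4). |black|=6
Step 9: on WHITE (4,4): turn R to W, flip to black, move to (4,3). |black|=7
Step 10: on BLACK (4,3): turn L to S, flip to white, move to (5,3). |black|=6
Step 11: on WHITE (5,3): turn R to W, flip to black, move to (5,2). |black|=7
Step 12: on WHITE (5,2): turn R to N, flip to black, move to (4,2). |black|=8
Step 13: on WHITE (4,2): turn R to E, flip to black, move to (4,3). |black|=9
Step 14: on WHITE (4,3): turn R to S, flip to black, move to (5,3). |black|=10
Step 15: on BLACK (5,3): turn L to E, flip to white, move to (5,4). |black|=9
Step 16: on BLACK (5,4): turn L to N, flip to white, move to (4,4). |black|=8
Step 17: on BLACK (4,4): turn L to W, flip to white, move to (4,3). |black|=7
Step 18: on BLACK (4,3): turn L to S, flip to white, move to (5,3). |black|=6
Step 19: on WHITE (5,3): turn R to W, flip to black, move to (5,2). |black|=7
Step 20: on BLACK (5,2): turn L to S, flip to white, move to (6,2). |black|=6

Answer: 6 2 S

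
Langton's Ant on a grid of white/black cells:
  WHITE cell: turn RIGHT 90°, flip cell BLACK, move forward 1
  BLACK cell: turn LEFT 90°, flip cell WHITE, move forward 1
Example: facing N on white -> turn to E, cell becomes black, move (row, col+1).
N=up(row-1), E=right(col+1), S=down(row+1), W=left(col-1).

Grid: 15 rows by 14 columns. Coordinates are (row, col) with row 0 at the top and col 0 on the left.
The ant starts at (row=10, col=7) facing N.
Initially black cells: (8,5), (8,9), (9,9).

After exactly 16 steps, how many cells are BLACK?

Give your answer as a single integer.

Step 1: on WHITE (10,7): turn R to E, flip to black, move to (10,8). |black|=4
Step 2: on WHITE (10,8): turn R to S, flip to black, move to (11,8). |black|=5
Step 3: on WHITE (11,8): turn R to W, flip to black, move to (11,7). |black|=6
Step 4: on WHITE (11,7): turn R to N, flip to black, move to (10,7). |black|=7
Step 5: on BLACK (10,7): turn L to W, flip to white, move to (10,6). |black|=6
Step 6: on WHITE (10,6): turn R to N, flip to black, move to (9,6). |black|=7
Step 7: on WHITE (9,6): turn R to E, flip to black, move to (9,7). |black|=8
Step 8: on WHITE (9,7): turn R to S, flip to black, move to (10,7). |black|=9
Step 9: on WHITE (10,7): turn R to W, flip to black, move to (10,6). |black|=10
Step 10: on BLACK (10,6): turn L to S, flip to white, move to (11,6). |black|=9
Step 11: on WHITE (11,6): turn R to W, flip to black, move to (11,5). |black|=10
Step 12: on WHITE (11,5): turn R to N, flip to black, move to (10,5). |black|=11
Step 13: on WHITE (10,5): turn R to E, flip to black, move to (10,6). |black|=12
Step 14: on WHITE (10,6): turn R to S, flip to black, move to (11,6). |black|=13
Step 15: on BLACK (11,6): turn L to E, flip to white, move to (11,7). |black|=12
Step 16: on BLACK (11,7): turn L to N, flip to white, move to (10,7). |black|=11

Answer: 11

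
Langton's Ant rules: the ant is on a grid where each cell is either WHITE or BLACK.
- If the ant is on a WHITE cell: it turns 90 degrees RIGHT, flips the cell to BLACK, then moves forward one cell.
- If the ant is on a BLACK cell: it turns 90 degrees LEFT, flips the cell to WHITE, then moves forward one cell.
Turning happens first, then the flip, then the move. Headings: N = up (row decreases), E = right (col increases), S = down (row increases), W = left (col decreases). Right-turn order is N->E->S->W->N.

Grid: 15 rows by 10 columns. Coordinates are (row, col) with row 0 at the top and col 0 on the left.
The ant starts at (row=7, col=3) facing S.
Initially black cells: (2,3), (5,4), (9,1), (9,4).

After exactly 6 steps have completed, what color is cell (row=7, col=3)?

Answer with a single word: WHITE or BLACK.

Answer: WHITE

Derivation:
Step 1: on WHITE (7,3): turn R to W, flip to black, move to (7,2). |black|=5
Step 2: on WHITE (7,2): turn R to N, flip to black, move to (6,2). |black|=6
Step 3: on WHITE (6,2): turn R to E, flip to black, move to (6,3). |black|=7
Step 4: on WHITE (6,3): turn R to S, flip to black, move to (7,3). |black|=8
Step 5: on BLACK (7,3): turn L to E, flip to white, move to (7,4). |black|=7
Step 6: on WHITE (7,4): turn R to S, flip to black, move to (8,4). |black|=8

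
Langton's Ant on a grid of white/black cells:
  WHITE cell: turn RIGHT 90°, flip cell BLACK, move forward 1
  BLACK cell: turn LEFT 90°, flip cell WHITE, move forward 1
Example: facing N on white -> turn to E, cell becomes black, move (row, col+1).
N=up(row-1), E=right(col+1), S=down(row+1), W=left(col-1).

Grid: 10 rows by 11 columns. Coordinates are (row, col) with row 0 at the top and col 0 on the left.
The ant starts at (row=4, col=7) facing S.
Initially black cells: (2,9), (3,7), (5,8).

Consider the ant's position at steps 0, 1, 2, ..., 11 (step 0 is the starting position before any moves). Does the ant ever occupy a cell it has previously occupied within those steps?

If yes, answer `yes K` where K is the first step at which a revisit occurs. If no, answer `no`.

Answer: yes 7

Derivation:
Step 1: on WHITE (4,7): turn R to W, flip to black, move to (4,6). |black|=4 — new cell
Step 2: on WHITE (4,6): turn R to N, flip to black, move to (3,6). |black|=5 — new cell
Step 3: on WHITE (3,6): turn R to E, flip to black, move to (3,7). |black|=6 — new cell
Step 4: on BLACK (3,7): turn L to N, flip to white, move to (2,7). |black|=5 — new cell
Step 5: on WHITE (2,7): turn R to E, flip to black, move to (2,8). |black|=6 — new cell
Step 6: on WHITE (2,8): turn R to S, flip to black, move to (3,8). |black|=7 — new cell
Step 7: on WHITE (3,8): turn R to W, flip to black, move to (3,7). |black|=8 — REVISIT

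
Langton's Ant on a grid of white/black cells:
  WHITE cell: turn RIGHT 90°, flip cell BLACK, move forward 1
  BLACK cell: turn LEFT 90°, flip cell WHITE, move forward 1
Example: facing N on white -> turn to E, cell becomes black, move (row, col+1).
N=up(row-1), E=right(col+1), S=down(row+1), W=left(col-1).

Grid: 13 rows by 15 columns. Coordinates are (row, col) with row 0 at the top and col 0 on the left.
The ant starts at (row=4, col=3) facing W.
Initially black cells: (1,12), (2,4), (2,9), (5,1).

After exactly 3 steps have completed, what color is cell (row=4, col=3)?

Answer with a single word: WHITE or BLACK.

Step 1: on WHITE (4,3): turn R to N, flip to black, move to (3,3). |black|=5
Step 2: on WHITE (3,3): turn R to E, flip to black, move to (3,4). |black|=6
Step 3: on WHITE (3,4): turn R to S, flip to black, move to (4,4). |black|=7

Answer: BLACK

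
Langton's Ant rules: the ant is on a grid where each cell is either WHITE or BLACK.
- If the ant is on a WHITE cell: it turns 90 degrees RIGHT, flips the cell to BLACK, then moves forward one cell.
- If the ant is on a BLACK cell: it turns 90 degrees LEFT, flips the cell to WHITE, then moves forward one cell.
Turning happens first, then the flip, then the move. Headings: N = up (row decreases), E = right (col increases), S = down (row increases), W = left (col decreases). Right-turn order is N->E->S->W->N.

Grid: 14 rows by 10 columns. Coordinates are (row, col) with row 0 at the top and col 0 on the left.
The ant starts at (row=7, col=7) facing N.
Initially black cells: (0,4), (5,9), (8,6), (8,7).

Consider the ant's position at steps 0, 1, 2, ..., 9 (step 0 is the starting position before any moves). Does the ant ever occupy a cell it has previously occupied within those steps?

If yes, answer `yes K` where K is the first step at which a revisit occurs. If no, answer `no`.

Step 1: on WHITE (7,7): turn R to E, flip to black, move to (7,8). |black|=5 — new cell
Step 2: on WHITE (7,8): turn R to S, flip to black, move to (8,8). |black|=6 — new cell
Step 3: on WHITE (8,8): turn R to W, flip to black, move to (8,7). |black|=7 — new cell
Step 4: on BLACK (8,7): turn L to S, flip to white, move to (9,7). |black|=6 — new cell
Step 5: on WHITE (9,7): turn R to W, flip to black, move to (9,6). |black|=7 — new cell
Step 6: on WHITE (9,6): turn R to N, flip to black, move to (8,6). |black|=8 — new cell
Step 7: on BLACK (8,6): turn L to W, flip to white, move to (8,5). |black|=7 — new cell
Step 8: on WHITE (8,5): turn R to N, flip to black, move to (7,5). |black|=8 — new cell
Step 9: on WHITE (7,5): turn R to E, flip to black, move to (7,6). |black|=9 — new cell
No revisit within 9 steps.

Answer: no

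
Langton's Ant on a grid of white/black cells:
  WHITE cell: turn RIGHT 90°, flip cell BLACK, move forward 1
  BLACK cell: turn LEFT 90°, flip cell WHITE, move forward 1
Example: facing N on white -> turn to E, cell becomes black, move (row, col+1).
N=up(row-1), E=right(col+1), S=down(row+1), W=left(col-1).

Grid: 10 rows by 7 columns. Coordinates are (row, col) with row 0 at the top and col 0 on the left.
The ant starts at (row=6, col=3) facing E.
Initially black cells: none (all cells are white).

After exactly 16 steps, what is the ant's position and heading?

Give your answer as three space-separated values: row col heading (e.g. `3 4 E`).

Step 1: on WHITE (6,3): turn R to S, flip to black, move to (7,3). |black|=1
Step 2: on WHITE (7,3): turn R to W, flip to black, move to (7,2). |black|=2
Step 3: on WHITE (7,2): turn R to N, flip to black, move to (6,2). |black|=3
Step 4: on WHITE (6,2): turn R to E, flip to black, move to (6,3). |black|=4
Step 5: on BLACK (6,3): turn L to N, flip to white, move to (5,3). |black|=3
Step 6: on WHITE (5,3): turn R to E, flip to black, move to (5,4). |black|=4
Step 7: on WHITE (5,4): turn R to S, flip to black, move to (6,4). |black|=5
Step 8: on WHITE (6,4): turn R to W, flip to black, move to (6,3). |black|=6
Step 9: on WHITE (6,3): turn R to N, flip to black, move to (5,3). |black|=7
Step 10: on BLACK (5,3): turn L to W, flip to white, move to (5,2). |black|=6
Step 11: on WHITE (5,2): turn R to N, flip to black, move to (4,2). |black|=7
Step 12: on WHITE (4,2): turn R to E, flip to black, move to (4,3). |black|=8
Step 13: on WHITE (4,3): turn R to S, flip to black, move to (5,3). |black|=9
Step 14: on WHITE (5,3): turn R to W, flip to black, move to (5,2). |black|=10
Step 15: on BLACK (5,2): turn L to S, flip to white, move to (6,2). |black|=9
Step 16: on BLACK (6,2): turn L to E, flip to white, move to (6,3). |black|=8

Answer: 6 3 E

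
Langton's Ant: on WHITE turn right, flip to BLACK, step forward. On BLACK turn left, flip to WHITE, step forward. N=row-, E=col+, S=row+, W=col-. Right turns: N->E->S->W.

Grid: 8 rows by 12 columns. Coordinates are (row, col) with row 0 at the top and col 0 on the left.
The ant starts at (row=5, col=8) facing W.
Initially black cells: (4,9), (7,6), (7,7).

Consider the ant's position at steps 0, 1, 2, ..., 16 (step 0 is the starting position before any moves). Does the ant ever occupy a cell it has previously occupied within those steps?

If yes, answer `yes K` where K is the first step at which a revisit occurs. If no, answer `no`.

Step 1: on WHITE (5,8): turn R to N, flip to black, move to (4,8). |black|=4 — new cell
Step 2: on WHITE (4,8): turn R to E, flip to black, move to (4,9). |black|=5 — new cell
Step 3: on BLACK (4,9): turn L to N, flip to white, move to (3,9). |black|=4 — new cell
Step 4: on WHITE (3,9): turn R to E, flip to black, move to (3,10). |black|=5 — new cell
Step 5: on WHITE (3,10): turn R to S, flip to black, move to (4,10). |black|=6 — new cell
Step 6: on WHITE (4,10): turn R to W, flip to black, move to (4,9). |black|=7 — REVISIT

Answer: yes 6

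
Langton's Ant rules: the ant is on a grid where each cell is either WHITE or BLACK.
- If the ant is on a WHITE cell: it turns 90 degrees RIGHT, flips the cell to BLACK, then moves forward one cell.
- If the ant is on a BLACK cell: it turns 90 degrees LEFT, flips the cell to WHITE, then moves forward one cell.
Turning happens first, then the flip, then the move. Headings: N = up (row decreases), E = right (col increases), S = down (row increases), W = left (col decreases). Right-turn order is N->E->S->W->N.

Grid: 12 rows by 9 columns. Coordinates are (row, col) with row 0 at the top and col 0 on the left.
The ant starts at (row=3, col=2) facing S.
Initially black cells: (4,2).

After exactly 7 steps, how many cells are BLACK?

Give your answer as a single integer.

Answer: 6

Derivation:
Step 1: on WHITE (3,2): turn R to W, flip to black, move to (3,1). |black|=2
Step 2: on WHITE (3,1): turn R to N, flip to black, move to (2,1). |black|=3
Step 3: on WHITE (2,1): turn R to E, flip to black, move to (2,2). |black|=4
Step 4: on WHITE (2,2): turn R to S, flip to black, move to (3,2). |black|=5
Step 5: on BLACK (3,2): turn L to E, flip to white, move to (3,3). |black|=4
Step 6: on WHITE (3,3): turn R to S, flip to black, move to (4,3). |black|=5
Step 7: on WHITE (4,3): turn R to W, flip to black, move to (4,2). |black|=6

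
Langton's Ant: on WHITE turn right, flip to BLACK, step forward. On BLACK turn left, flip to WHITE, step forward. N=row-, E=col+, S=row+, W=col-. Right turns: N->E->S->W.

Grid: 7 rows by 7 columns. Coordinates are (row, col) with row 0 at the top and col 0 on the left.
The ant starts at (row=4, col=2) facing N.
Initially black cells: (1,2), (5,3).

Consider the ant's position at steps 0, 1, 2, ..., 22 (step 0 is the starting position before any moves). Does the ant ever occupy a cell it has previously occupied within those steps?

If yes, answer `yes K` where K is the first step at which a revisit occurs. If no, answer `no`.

Step 1: on WHITE (4,2): turn R to E, flip to black, move to (4,3). |black|=3 — new cell
Step 2: on WHITE (4,3): turn R to S, flip to black, move to (5,3). |black|=4 — new cell
Step 3: on BLACK (5,3): turn L to E, flip to white, move to (5,4). |black|=3 — new cell
Step 4: on WHITE (5,4): turn R to S, flip to black, move to (6,4). |black|=4 — new cell
Step 5: on WHITE (6,4): turn R to W, flip to black, move to (6,3). |black|=5 — new cell
Step 6: on WHITE (6,3): turn R to N, flip to black, move to (5,3). |black|=6 — REVISIT

Answer: yes 6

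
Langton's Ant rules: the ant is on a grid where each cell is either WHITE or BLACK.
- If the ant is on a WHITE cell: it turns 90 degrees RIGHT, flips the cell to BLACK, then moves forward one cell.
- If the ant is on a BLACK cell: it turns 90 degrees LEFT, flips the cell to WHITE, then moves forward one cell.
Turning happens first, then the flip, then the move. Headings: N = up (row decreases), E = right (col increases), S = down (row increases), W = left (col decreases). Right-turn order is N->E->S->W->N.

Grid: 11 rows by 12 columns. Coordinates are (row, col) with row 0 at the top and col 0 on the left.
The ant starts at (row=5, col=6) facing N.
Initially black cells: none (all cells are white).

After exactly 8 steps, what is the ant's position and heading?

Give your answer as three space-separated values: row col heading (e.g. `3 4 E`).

Step 1: on WHITE (5,6): turn R to E, flip to black, move to (5,7). |black|=1
Step 2: on WHITE (5,7): turn R to S, flip to black, move to (6,7). |black|=2
Step 3: on WHITE (6,7): turn R to W, flip to black, move to (6,6). |black|=3
Step 4: on WHITE (6,6): turn R to N, flip to black, move to (5,6). |black|=4
Step 5: on BLACK (5,6): turn L to W, flip to white, move to (5,5). |black|=3
Step 6: on WHITE (5,5): turn R to N, flip to black, move to (4,5). |black|=4
Step 7: on WHITE (4,5): turn R to E, flip to black, move to (4,6). |black|=5
Step 8: on WHITE (4,6): turn R to S, flip to black, move to (5,6). |black|=6

Answer: 5 6 S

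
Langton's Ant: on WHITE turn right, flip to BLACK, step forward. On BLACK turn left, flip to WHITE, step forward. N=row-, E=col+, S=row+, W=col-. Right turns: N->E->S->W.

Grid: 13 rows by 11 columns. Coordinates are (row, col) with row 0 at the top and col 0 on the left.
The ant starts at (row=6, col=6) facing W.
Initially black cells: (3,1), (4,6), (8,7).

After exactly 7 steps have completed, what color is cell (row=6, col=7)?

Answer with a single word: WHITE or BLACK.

Step 1: on WHITE (6,6): turn R to N, flip to black, move to (5,6). |black|=4
Step 2: on WHITE (5,6): turn R to E, flip to black, move to (5,7). |black|=5
Step 3: on WHITE (5,7): turn R to S, flip to black, move to (6,7). |black|=6
Step 4: on WHITE (6,7): turn R to W, flip to black, move to (6,6). |black|=7
Step 5: on BLACK (6,6): turn L to S, flip to white, move to (7,6). |black|=6
Step 6: on WHITE (7,6): turn R to W, flip to black, move to (7,5). |black|=7
Step 7: on WHITE (7,5): turn R to N, flip to black, move to (6,5). |black|=8

Answer: BLACK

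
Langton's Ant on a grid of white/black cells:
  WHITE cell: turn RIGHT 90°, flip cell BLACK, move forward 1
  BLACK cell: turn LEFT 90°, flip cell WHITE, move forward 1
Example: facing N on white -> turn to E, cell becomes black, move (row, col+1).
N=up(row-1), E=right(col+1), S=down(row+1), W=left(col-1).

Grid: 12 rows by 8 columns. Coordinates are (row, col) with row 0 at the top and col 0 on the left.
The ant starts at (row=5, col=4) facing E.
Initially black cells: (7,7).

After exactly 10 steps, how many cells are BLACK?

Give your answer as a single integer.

Step 1: on WHITE (5,4): turn R to S, flip to black, move to (6,4). |black|=2
Step 2: on WHITE (6,4): turn R to W, flip to black, move to (6,3). |black|=3
Step 3: on WHITE (6,3): turn R to N, flip to black, move to (5,3). |black|=4
Step 4: on WHITE (5,3): turn R to E, flip to black, move to (5,4). |black|=5
Step 5: on BLACK (5,4): turn L to N, flip to white, move to (4,4). |black|=4
Step 6: on WHITE (4,4): turn R to E, flip to black, move to (4,5). |black|=5
Step 7: on WHITE (4,5): turn R to S, flip to black, move to (5,5). |black|=6
Step 8: on WHITE (5,5): turn R to W, flip to black, move to (5,4). |black|=7
Step 9: on WHITE (5,4): turn R to N, flip to black, move to (4,4). |black|=8
Step 10: on BLACK (4,4): turn L to W, flip to white, move to (4,3). |black|=7

Answer: 7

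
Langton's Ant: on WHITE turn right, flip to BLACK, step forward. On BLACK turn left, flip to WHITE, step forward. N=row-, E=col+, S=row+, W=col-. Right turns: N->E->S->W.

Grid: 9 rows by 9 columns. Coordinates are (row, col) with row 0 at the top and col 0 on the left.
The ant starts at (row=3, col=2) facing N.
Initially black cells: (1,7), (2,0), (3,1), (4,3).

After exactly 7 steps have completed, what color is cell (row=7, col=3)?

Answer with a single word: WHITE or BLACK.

Step 1: on WHITE (3,2): turn R to E, flip to black, move to (3,3). |black|=5
Step 2: on WHITE (3,3): turn R to S, flip to black, move to (4,3). |black|=6
Step 3: on BLACK (4,3): turn L to E, flip to white, move to (4,4). |black|=5
Step 4: on WHITE (4,4): turn R to S, flip to black, move to (5,4). |black|=6
Step 5: on WHITE (5,4): turn R to W, flip to black, move to (5,3). |black|=7
Step 6: on WHITE (5,3): turn R to N, flip to black, move to (4,3). |black|=8
Step 7: on WHITE (4,3): turn R to E, flip to black, move to (4,4). |black|=9

Answer: WHITE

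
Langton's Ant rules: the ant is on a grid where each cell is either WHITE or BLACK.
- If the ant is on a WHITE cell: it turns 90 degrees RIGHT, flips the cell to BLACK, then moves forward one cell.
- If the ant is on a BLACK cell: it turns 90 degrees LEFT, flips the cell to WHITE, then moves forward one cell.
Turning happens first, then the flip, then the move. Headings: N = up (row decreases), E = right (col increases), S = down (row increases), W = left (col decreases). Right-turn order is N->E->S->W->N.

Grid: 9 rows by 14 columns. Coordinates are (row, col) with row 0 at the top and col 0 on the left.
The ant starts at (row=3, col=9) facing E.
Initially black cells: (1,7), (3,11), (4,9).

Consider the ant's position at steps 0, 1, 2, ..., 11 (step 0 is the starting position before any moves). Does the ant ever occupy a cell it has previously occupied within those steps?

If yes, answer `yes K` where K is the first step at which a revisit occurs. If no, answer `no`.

Answer: yes 5

Derivation:
Step 1: on WHITE (3,9): turn R to S, flip to black, move to (4,9). |black|=4 — new cell
Step 2: on BLACK (4,9): turn L to E, flip to white, move to (4,10). |black|=3 — new cell
Step 3: on WHITE (4,10): turn R to S, flip to black, move to (5,10). |black|=4 — new cell
Step 4: on WHITE (5,10): turn R to W, flip to black, move to (5,9). |black|=5 — new cell
Step 5: on WHITE (5,9): turn R to N, flip to black, move to (4,9). |black|=6 — REVISIT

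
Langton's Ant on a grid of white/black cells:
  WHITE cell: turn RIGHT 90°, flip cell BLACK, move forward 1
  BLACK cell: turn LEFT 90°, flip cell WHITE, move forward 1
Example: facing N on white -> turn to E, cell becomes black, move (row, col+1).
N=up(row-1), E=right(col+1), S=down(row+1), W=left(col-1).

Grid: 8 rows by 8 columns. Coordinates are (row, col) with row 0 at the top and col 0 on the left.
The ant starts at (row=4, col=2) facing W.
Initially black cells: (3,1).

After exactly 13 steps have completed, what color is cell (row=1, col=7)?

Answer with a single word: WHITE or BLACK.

Answer: WHITE

Derivation:
Step 1: on WHITE (4,2): turn R to N, flip to black, move to (3,2). |black|=2
Step 2: on WHITE (3,2): turn R to E, flip to black, move to (3,3). |black|=3
Step 3: on WHITE (3,3): turn R to S, flip to black, move to (4,3). |black|=4
Step 4: on WHITE (4,3): turn R to W, flip to black, move to (4,2). |black|=5
Step 5: on BLACK (4,2): turn L to S, flip to white, move to (5,2). |black|=4
Step 6: on WHITE (5,2): turn R to W, flip to black, move to (5,1). |black|=5
Step 7: on WHITE (5,1): turn R to N, flip to black, move to (4,1). |black|=6
Step 8: on WHITE (4,1): turn R to E, flip to black, move to (4,2). |black|=7
Step 9: on WHITE (4,2): turn R to S, flip to black, move to (5,2). |black|=8
Step 10: on BLACK (5,2): turn L to E, flip to white, move to (5,3). |black|=7
Step 11: on WHITE (5,3): turn R to S, flip to black, move to (6,3). |black|=8
Step 12: on WHITE (6,3): turn R to W, flip to black, move to (6,2). |black|=9
Step 13: on WHITE (6,2): turn R to N, flip to black, move to (5,2). |black|=10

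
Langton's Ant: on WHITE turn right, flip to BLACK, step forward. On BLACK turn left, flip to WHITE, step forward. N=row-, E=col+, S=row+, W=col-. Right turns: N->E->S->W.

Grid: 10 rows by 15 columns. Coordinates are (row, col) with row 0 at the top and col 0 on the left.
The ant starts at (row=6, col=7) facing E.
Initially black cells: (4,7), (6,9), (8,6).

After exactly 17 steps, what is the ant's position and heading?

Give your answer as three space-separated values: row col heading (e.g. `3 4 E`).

Answer: 3 7 N

Derivation:
Step 1: on WHITE (6,7): turn R to S, flip to black, move to (7,7). |black|=4
Step 2: on WHITE (7,7): turn R to W, flip to black, move to (7,6). |black|=5
Step 3: on WHITE (7,6): turn R to N, flip to black, move to (6,6). |black|=6
Step 4: on WHITE (6,6): turn R to E, flip to black, move to (6,7). |black|=7
Step 5: on BLACK (6,7): turn L to N, flip to white, move to (5,7). |black|=6
Step 6: on WHITE (5,7): turn R to E, flip to black, move to (5,8). |black|=7
Step 7: on WHITE (5,8): turn R to S, flip to black, move to (6,8). |black|=8
Step 8: on WHITE (6,8): turn R to W, flip to black, move to (6,7). |black|=9
Step 9: on WHITE (6,7): turn R to N, flip to black, move to (5,7). |black|=10
Step 10: on BLACK (5,7): turn L to W, flip to white, move to (5,6). |black|=9
Step 11: on WHITE (5,6): turn R to N, flip to black, move to (4,6). |black|=10
Step 12: on WHITE (4,6): turn R to E, flip to black, move to (4,7). |black|=11
Step 13: on BLACK (4,7): turn L to N, flip to white, move to (3,7). |black|=10
Step 14: on WHITE (3,7): turn R to E, flip to black, move to (3,8). |black|=11
Step 15: on WHITE (3,8): turn R to S, flip to black, move to (4,8). |black|=12
Step 16: on WHITE (4,8): turn R to W, flip to black, move to (4,7). |black|=13
Step 17: on WHITE (4,7): turn R to N, flip to black, move to (3,7). |black|=14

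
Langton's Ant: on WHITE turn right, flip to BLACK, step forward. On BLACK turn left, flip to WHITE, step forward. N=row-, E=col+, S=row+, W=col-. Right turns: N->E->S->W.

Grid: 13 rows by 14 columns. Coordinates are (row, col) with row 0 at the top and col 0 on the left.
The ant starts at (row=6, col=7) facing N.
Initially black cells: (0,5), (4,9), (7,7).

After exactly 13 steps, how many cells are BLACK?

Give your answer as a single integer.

Answer: 12

Derivation:
Step 1: on WHITE (6,7): turn R to E, flip to black, move to (6,8). |black|=4
Step 2: on WHITE (6,8): turn R to S, flip to black, move to (7,8). |black|=5
Step 3: on WHITE (7,8): turn R to W, flip to black, move to (7,7). |black|=6
Step 4: on BLACK (7,7): turn L to S, flip to white, move to (8,7). |black|=5
Step 5: on WHITE (8,7): turn R to W, flip to black, move to (8,6). |black|=6
Step 6: on WHITE (8,6): turn R to N, flip to black, move to (7,6). |black|=7
Step 7: on WHITE (7,6): turn R to E, flip to black, move to (7,7). |black|=8
Step 8: on WHITE (7,7): turn R to S, flip to black, move to (8,7). |black|=9
Step 9: on BLACK (8,7): turn L to E, flip to white, move to (8,8). |black|=8
Step 10: on WHITE (8,8): turn R to S, flip to black, move to (9,8). |black|=9
Step 11: on WHITE (9,8): turn R to W, flip to black, move to (9,7). |black|=10
Step 12: on WHITE (9,7): turn R to N, flip to black, move to (8,7). |black|=11
Step 13: on WHITE (8,7): turn R to E, flip to black, move to (8,8). |black|=12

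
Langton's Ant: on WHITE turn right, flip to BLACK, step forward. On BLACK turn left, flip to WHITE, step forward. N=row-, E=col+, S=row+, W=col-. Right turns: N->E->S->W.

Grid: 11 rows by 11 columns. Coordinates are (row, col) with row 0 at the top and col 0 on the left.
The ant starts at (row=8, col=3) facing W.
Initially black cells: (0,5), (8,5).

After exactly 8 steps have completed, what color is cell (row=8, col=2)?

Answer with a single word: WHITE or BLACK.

Answer: BLACK

Derivation:
Step 1: on WHITE (8,3): turn R to N, flip to black, move to (7,3). |black|=3
Step 2: on WHITE (7,3): turn R to E, flip to black, move to (7,4). |black|=4
Step 3: on WHITE (7,4): turn R to S, flip to black, move to (8,4). |black|=5
Step 4: on WHITE (8,4): turn R to W, flip to black, move to (8,3). |black|=6
Step 5: on BLACK (8,3): turn L to S, flip to white, move to (9,3). |black|=5
Step 6: on WHITE (9,3): turn R to W, flip to black, move to (9,2). |black|=6
Step 7: on WHITE (9,2): turn R to N, flip to black, move to (8,2). |black|=7
Step 8: on WHITE (8,2): turn R to E, flip to black, move to (8,3). |black|=8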